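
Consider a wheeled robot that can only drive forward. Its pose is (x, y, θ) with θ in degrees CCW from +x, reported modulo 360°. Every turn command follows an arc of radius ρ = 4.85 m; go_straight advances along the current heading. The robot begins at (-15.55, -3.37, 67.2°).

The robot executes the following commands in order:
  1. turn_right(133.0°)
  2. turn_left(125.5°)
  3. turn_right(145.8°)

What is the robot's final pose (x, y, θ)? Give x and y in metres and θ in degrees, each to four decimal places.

(10.9823, -5.8372, 273.9000°)

set_pose: (x, y, θ) = (-15.5500, -3.3700, 67.2000°), ρ = 4.85
turn_right(133.0°): centre at ρ to the right, rotate −133.0° → (-6.6552, -3.2613, -65.8000° ≡ 294.2000°)
turn_left(125.5°): centre at ρ to the left, rotate +125.5° → (1.9561, -3.7202, 419.7000° ≡ 59.7000°)
turn_right(145.8°): centre at ρ to the right, rotate −145.8° → (10.9823, -5.8372, -86.1000° ≡ 273.9000°)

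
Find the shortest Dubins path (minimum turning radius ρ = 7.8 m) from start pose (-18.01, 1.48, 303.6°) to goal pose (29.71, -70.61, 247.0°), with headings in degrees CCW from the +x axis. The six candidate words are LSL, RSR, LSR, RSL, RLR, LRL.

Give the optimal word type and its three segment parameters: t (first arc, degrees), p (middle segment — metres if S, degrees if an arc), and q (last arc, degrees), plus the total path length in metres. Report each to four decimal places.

LSR: t = 2.4162°, p = 79.3542 m, q = 59.0162°, L = 87.7173 m

Let ψ = atan2(Δy, Δx) = atan2(-72.09, 47.72) = -56.4974° be the start→goal bearing.
Normalize: d = |goal − start| / ρ = 86.453262/7.8 = 11.083752, α = (θ_start − ψ) mod 360° = 0.0974° = 0.001700 rad, β = (θ_goal − ψ) mod 360° = 303.4974° = 5.297029 rad.
Common terms: sin α = 0.001700, cos α = 0.999999, sin β = -0.833911, cos β = 0.551899, cos(α−β) = 0.550481, d² = 122.849548. Work in radians in the unit-radius frame; every candidate has L = ρ·(t + p + q).
LSL: p² = 2 + d² − 2cos(α−β) + 2d(sin α − sin β) = 142.271995; p = √p² = 11.927782; φ = atan2(cos β − cos α, d + sin α − sin β) = -0.037577 rad; t = (φ − α) mod 2π = 6.243908 rad, q = (β − φ) mod 2π = 5.334606 rad → L = 7.8·(6.243908 + 11.927782 + 5.334606) = 7.8·23.506297 = 183.349115 m
RSR: p² = 2 + d² − 2cos(α−β) + 2d(sin β − sin α) = 105.225178; p = √p² = 10.257932; φ = atan2(cos α − cos β, d − sin α + sin β) = 0.043697 rad; t = (α − φ) mod 2π = 6.241189 rad, q = (φ − β) mod 2π = 1.029853 rad → L = 7.8·(6.241189 + 10.257932 + 1.029853) = 7.8·17.528974 = 136.725998 m
LSR: p² = d² − 2 + 2cos(α−β) + 2d(sin α + sin β) = 103.502483; p = √p² = 10.173617; φ = atan2(−cos α − cos β, d + sin α + sin β) − atan2(−2, p) = 0.043870 rad; t = (φ − α) mod 2π = 0.042170 rad, q = (φ − β) mod 2π = 1.030026 rad → L = 7.8·(0.042170 + 10.173617 + 1.030026) = 7.8·11.245814 = 87.717346 m
RSL: p² = d² − 2 + 2cos(α−β) − 2d(sin α + sin β) = 140.398536; p = √p² = 11.848989; φ = atan2(cos α + cos β, d − sin α − sin β) − atan2(2, p) = -0.037707 rad; t = (α − φ) mod 2π = 0.039407 rad, q = (β − φ) mod 2π = 5.334736 rad → L = 7.8·(0.039407 + 11.848989 + 5.334736) = 7.8·17.223132 = 134.340428 m
RLR: c = (6 − d² + 2cos(α−β) + 2d(sin α − sin β))/8 = -12.153147, |c| > 1 → infeasible
LRL: c = (6 − d² + 2cos(α−β) − 2d(sin α − sin β))/8 = -16.783999, |c| > 1 → infeasible
Shortest: LSR with L = 87.717346 m ≈ 87.7173 m
Convert LSR to answer units (arcs ×180/π): t = 0.042170·180/π = 2.4162°, p = ρ·p = 7.8·10.173617 = 79.3542 m, q = 1.030026·180/π = 59.0162°, L = 87.7173 m.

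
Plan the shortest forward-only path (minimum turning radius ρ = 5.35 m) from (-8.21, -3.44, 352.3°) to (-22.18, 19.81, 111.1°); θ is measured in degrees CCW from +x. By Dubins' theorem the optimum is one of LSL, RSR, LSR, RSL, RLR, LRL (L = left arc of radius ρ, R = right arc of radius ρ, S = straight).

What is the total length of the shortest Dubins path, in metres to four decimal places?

36.7653 m

Let ψ = atan2(Δy, Δx) = atan2(23.25, -13.97) = 121.0000° be the start→goal bearing.
Normalize: d = |goal − start| / ρ = 27.124222/5.35 = 5.069948, α = (θ_start − ψ) mod 360° = 231.3000° = 4.036947 rad, β = (θ_goal − ψ) mod 360° = 350.1000° = 6.110398 rad.
Common terms: sin α = -0.780431, cos α = -0.625242, sin β = -0.171929, cos β = 0.985109, cos(α−β) = -0.481754, d² = 25.704372. Work in radians in the unit-radius frame; every candidate has L = ρ·(t + p + q).
LSL: p² = 2 + d² − 2cos(α−β) + 2d(sin α − sin β) = 22.497735; p = √p² = 4.743178; φ = atan2(cos β − cos α, d + sin α − sin β) = 0.346395 rad; t = (φ − α) mod 2π = 2.592633 rad, q = (β − φ) mod 2π = 5.764003 rad → L = 5.35·(2.592633 + 4.743178 + 5.764003) = 5.35·13.099814 = 70.084006 m
RSR: p² = 2 + d² − 2cos(α−β) + 2d(sin β − sin α) = 34.838025; p = √p² = 5.902374; φ = atan2(cos α − cos β, d − sin α + sin β) = -0.276335 rad; t = (α − φ) mod 2π = 4.313281 rad, q = (φ − β) mod 2π = 6.179638 rad → L = 5.35·(4.313281 + 5.902374 + 6.179638) = 5.35·16.395294 = 87.714823 m
LSR: p² = d² − 2 + 2cos(α−β) + 2d(sin α + sin β) = 13.084040; p = √p² = 3.617187; φ = atan2(−cos α − cos β, d + sin α + sin β) − atan2(−2, p) = 0.417903 rad; t = (φ − α) mod 2π = 2.664142 rad, q = (φ − β) mod 2π = 0.590690 rad → L = 5.35·(2.664142 + 3.617187 + 0.590690) = 5.35·6.872019 = 36.765300 m
RSL: p² = d² − 2 + 2cos(α−β) − 2d(sin α + sin β) = 32.397690; p = √p² = 5.691897; φ = atan2(cos α + cos β, d − sin α − sin β) − atan2(2, p) = -0.278216 rad; t = (α − φ) mod 2π = 4.315163 rad, q = (β − φ) mod 2π = 0.105429 rad → L = 5.35·(4.315163 + 5.691897 + 0.105429) = 5.35·10.112489 = 54.101814 m
RLR: c = (6 − d² + 2cos(α−β) + 2d(sin α − sin β))/8 = -3.354753, |c| > 1 → infeasible
LRL: c = (6 − d² + 2cos(α−β) − 2d(sin α − sin β))/8 = -1.812217, |c| > 1 → infeasible
Shortest: LSR with L = 36.765300 m ≈ 36.7653 m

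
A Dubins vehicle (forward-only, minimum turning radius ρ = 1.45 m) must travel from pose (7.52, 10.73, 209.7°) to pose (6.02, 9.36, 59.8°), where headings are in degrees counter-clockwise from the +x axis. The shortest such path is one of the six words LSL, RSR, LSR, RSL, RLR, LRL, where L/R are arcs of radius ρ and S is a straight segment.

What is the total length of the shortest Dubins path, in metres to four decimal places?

Let ψ = atan2(Δy, Δx) = atan2(-1.37, -1.50) = -137.5935° be the start→goal bearing.
Normalize: d = |goal − start| / ρ = 2.031477/1.45 = 1.401019, α = (θ_start − ψ) mod 360° = 347.2935° = 6.061415 rad, β = (θ_goal − ψ) mod 360° = 197.3935° = 3.445167 rad.
Common terms: sin α = -0.219957, cos α = 0.975510, sin β = -0.298933, cos β = -0.954274, cos(α−β) = -0.865151, d² = 1.962854. Work in radians in the unit-radius frame; every candidate has L = ρ·(t + p + q).
LSL: p² = 2 + d² − 2cos(α−β) + 2d(sin α − sin β) = 5.914450; p = √p² = 2.431964; φ = atan2(cos β − cos α, d + sin α − sin β) = -0.916552 rad; t = (φ − α) mod 2π = 5.588403 rad, q = (β − φ) mod 2π = 4.361719 rad → L = 1.45·(5.588403 + 2.431964 + 4.361719) = 1.45·12.382086 = 17.954025 m
RSR: p² = 2 + d² − 2cos(α−β) + 2d(sin β − sin α) = 5.471863; p = √p² = 2.339201; φ = atan2(cos α − cos β, d − sin α + sin β) = 0.970159 rad; t = (α − φ) mod 2π = 5.091256 rad, q = (φ − β) mod 2π = 3.808178 rad → L = 1.45·(5.091256 + 2.339201 + 3.808178) = 1.45·11.238635 = 16.296021 m
LSR: p² = d² − 2 + 2cos(α−β) + 2d(sin α + sin β) = -3.221397 < 0 → infeasible
RSL: p² = d² − 2 + 2cos(α−β) − 2d(sin α + sin β) = -0.313501 < 0 → infeasible
RLR: c = (6 − d² + 2cos(α−β) + 2d(sin α − sin β))/8 = 0.316017; p = 2π − arccos c = 5.033917 rad; φ = atan2(cos α − cos β, d − sin α + sin β) = 0.970159 rad; t = (α − φ + p/2) mod 2π = 1.325030 rad, q = (α − β − t + p) mod 2π = 0.041951 rad → L = 1.45·(1.325030 + 5.033917 + 0.041951) = 1.45·6.400898 = 9.281302 m
LRL: c = (6 − d² + 2cos(α−β) − 2d(sin α − sin β))/8 = 0.260694; p = 2π − arccos c = 4.976130 rad; φ = atan2(cos β − cos α, d + sin α − sin β) = -0.916552 rad; t = (φ − α + p/2) mod 2π = 1.793283 rad, q = (β − α − t + p) mod 2π = 0.566599 rad → L = 1.45·(1.793283 + 4.976130 + 0.566599) = 1.45·7.336011 = 10.637216 m
Shortest: RLR with L = 9.281302 m ≈ 9.2813 m

9.2813 m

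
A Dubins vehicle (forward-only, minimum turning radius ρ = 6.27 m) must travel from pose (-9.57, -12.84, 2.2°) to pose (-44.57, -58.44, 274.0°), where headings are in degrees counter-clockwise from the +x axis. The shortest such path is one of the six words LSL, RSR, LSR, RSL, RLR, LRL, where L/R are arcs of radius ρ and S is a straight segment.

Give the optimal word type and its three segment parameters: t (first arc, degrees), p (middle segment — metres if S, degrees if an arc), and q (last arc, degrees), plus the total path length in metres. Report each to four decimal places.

RSL: t = 143.8746°, p = 46.8608 m, q = 55.6746°, L = 68.6979 m

Let ψ = atan2(Δy, Δx) = atan2(-45.60, -35.00) = -127.5078° be the start→goal bearing.
Normalize: d = |goal − start| / ρ = 57.483563/6.27 = 9.168032, α = (θ_start − ψ) mod 360° = 129.7078° = 2.263829 rad, β = (θ_goal − ψ) mod 360° = 41.5078° = 0.724448 rad.
Common terms: sin α = 0.769312, cos α = -0.638873, sin β = 0.662722, cos β = 0.748865, cos(α−β) = 0.031411, d² = 84.052817. Work in radians in the unit-radius frame; every candidate has L = ρ·(t + p + q).
LSL: p² = 2 + d² − 2cos(α−β) + 2d(sin α − sin β) = 87.944439; p = √p² = 9.377870; φ = atan2(cos β − cos α, d + sin α − sin β) = 0.148526 rad; t = (φ − α) mod 2π = 4.167882 rad, q = (β − φ) mod 2π = 0.575923 rad → L = 6.27·(4.167882 + 9.377870 + 0.575923) = 6.27·14.121675 = 88.542899 m
RSR: p² = 2 + d² − 2cos(α−β) + 2d(sin β − sin α) = 84.035553; p = √p² = 9.167091; φ = atan2(cos α − cos β, d − sin α + sin β) = -0.151967 rad; t = (α − φ) mod 2π = 2.415795 rad, q = (φ − β) mod 2π = 5.406770 rad → L = 6.27·(2.415795 + 9.167091 + 5.406770) = 6.27·16.989656 = 106.525146 m
LSR: p² = d² − 2 + 2cos(α−β) + 2d(sin α + sin β) = 108.373518; p = √p² = 10.410260; φ = atan2(−cos α − cos β, d + sin α + sin β) − atan2(−2, p) = 0.179429 rad; t = (φ − α) mod 2π = 4.198786 rad, q = (φ − β) mod 2π = 5.738166 rad → L = 6.27·(4.198786 + 10.410260 + 5.738166) = 6.27·20.347213 = 127.577024 m
RSL: p² = d² − 2 + 2cos(α−β) − 2d(sin α + sin β) = 55.857759; p = √p² = 7.473805; φ = atan2(cos α + cos β, d − sin α − sin β) − atan2(2, p) = -0.247257 rad; t = (α − φ) mod 2π = 2.511086 rad, q = (β − φ) mod 2π = 0.971706 rad → L = 6.27·(2.511086 + 7.473805 + 0.971706) = 6.27·10.956596 = 68.697860 m
RLR: c = (6 − d² + 2cos(α−β) + 2d(sin α − sin β))/8 = -9.504444, |c| > 1 → infeasible
LRL: c = (6 − d² + 2cos(α−β) − 2d(sin α − sin β))/8 = -9.993055, |c| > 1 → infeasible
Shortest: RSL with L = 68.697860 m ≈ 68.6979 m
Convert RSL to answer units (arcs ×180/π): t = 2.511086·180/π = 143.8746°, p = ρ·p = 6.27·7.473805 = 46.8608 m, q = 0.971706·180/π = 55.6746°, L = 68.6979 m.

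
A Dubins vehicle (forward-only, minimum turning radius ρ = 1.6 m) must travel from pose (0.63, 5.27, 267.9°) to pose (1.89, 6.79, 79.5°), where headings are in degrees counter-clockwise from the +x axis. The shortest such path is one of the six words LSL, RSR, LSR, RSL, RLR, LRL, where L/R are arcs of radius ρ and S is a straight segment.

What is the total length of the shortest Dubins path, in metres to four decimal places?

Let ψ = atan2(Δy, Δx) = atan2(1.52, 1.26) = 50.3431° be the start→goal bearing.
Normalize: d = |goal − start| / ρ = 1.974335/1.6 = 1.233960, α = (θ_start − ψ) mod 360° = 217.5569° = 3.797085 rad, β = (θ_goal − ψ) mod 360° = 29.1569° = 0.508885 rad.
Common terms: sin α = -0.609550, cos α = -0.792748, sin β = 0.487204, cos β = 0.873288, cos(α−β) = -0.989272, d² = 1.522656. Work in radians in the unit-radius frame; every candidate has L = ρ·(t + p + q).
LSL: p² = 2 + d² − 2cos(α−β) + 2d(sin α − sin β) = 2.794503; p = √p² = 1.671677; φ = atan2(cos β − cos α, d + sin α − sin β) = 1.488627 rad; t = (φ − α) mod 2π = 3.974727 rad, q = (β − φ) mod 2π = 5.303443 rad → L = 1.6·(3.974727 + 1.671677 + 5.303443) = 1.6·10.949847 = 17.519755 m
RSR: p² = 2 + d² − 2cos(α−β) + 2d(sin β − sin α) = 8.207899; p = √p² = 2.864943; φ = atan2(cos α − cos β, d − sin α + sin β) = -0.620602 rad; t = (α − φ) mod 2π = 4.417687 rad, q = (φ − β) mod 2π = 5.153699 rad → L = 1.6·(4.417687 + 2.864943 + 5.153699) = 1.6·12.436329 = 19.898126 m
LSR: p² = d² − 2 + 2cos(α−β) + 2d(sin α + sin β) = -2.757829 < 0 → infeasible
RSL: p² = d² − 2 + 2cos(α−β) − 2d(sin α + sin β) = -2.153948 < 0 → infeasible
RLR: c = (6 − d² + 2cos(α−β) + 2d(sin α − sin β))/8 = -0.025987; p = 2π − arccos c = 4.686399 rad; φ = atan2(cos α − cos β, d − sin α + sin β) = -0.620602 rad; t = (α − φ + p/2) mod 2π = 0.477701 rad, q = (α − β − t + p) mod 2π = 1.213713 rad → L = 1.6·(0.477701 + 4.686399 + 1.213713) = 1.6·6.377812 = 10.204500 m
LRL: c = (6 − d² + 2cos(α−β) − 2d(sin α − sin β))/8 = 0.650687; p = 2π − arccos c = 5.420878 rad; φ = atan2(cos β − cos α, d + sin α − sin β) = 1.488627 rad; t = (φ − α + p/2) mod 2π = 0.401981 rad, q = (β − α − t + p) mod 2π = 1.730697 rad → L = 1.6·(0.401981 + 5.420878 + 1.730697) = 1.6·7.553556 = 12.085689 m
Shortest: RLR with L = 10.204500 m ≈ 10.2045 m

10.2045 m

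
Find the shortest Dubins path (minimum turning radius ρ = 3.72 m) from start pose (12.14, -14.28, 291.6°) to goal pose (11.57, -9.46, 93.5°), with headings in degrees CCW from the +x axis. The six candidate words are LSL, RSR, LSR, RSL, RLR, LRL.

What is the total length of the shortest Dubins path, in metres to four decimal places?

Let ψ = atan2(Δy, Δx) = atan2(4.82, -0.57) = 96.7443° be the start→goal bearing.
Normalize: d = |goal − start| / ρ = 4.853586/3.72 = 1.304728, α = (θ_start − ψ) mod 360° = 194.8557° = 3.400873 rad, β = (θ_goal − ψ) mod 360° = 356.7557° = 6.226561 rad.
Common terms: sin α = -0.256385, cos α = -0.966575, sin β = -0.056594, cos β = 0.998397, cos(α−β) = -0.950516, d² = 1.702314. Work in radians in the unit-radius frame; every candidate has L = ρ·(t + p + q).
LSL: p² = 2 + d² − 2cos(α−β) + 2d(sin α − sin β) = 5.081999; p = √p² = 2.254329; φ = atan2(cos β − cos α, d + sin α − sin β) = 1.058546 rad; t = (φ − α) mod 2π = 3.940858 rad, q = (β − φ) mod 2π = 5.168015 rad → L = 3.72·(3.940858 + 2.254329 + 5.168015) = 3.72·11.363202 = 42.271112 m
RSR: p² = 2 + d² − 2cos(α−β) + 2d(sin β − sin α) = 6.124692; p = √p² = 2.474812; φ = atan2(cos α − cos β, d − sin α + sin β) = -0.917342 rad; t = (α − φ) mod 2π = 4.318215 rad, q = (φ − β) mod 2π = 5.422467 rad → L = 3.72·(4.318215 + 2.474812 + 5.422467) = 3.72·12.215494 = 45.441638 m
LSR: p² = d² − 2 + 2cos(α−β) + 2d(sin α + sin β) = -3.015422 < 0 → infeasible
RSL: p² = d² − 2 + 2cos(α−β) − 2d(sin α + sin β) = -1.382013 < 0 → infeasible
RLR: c = (6 − d² + 2cos(α−β) + 2d(sin α − sin β))/8 = 0.234413; p = 2π − arccos c = 4.949004 rad; φ = atan2(cos α − cos β, d − sin α + sin β) = -0.917342 rad; t = (α − φ + p/2) mod 2π = 0.509532 rad, q = (α − β − t + p) mod 2π = 1.613784 rad → L = 3.72·(0.509532 + 4.949004 + 1.613784) = 3.72·7.072320 = 26.309032 m
LRL: c = (6 − d² + 2cos(α−β) − 2d(sin α − sin β))/8 = 0.364750; p = 2π − arccos c = 5.085753 rad; φ = atan2(cos β − cos α, d + sin α − sin β) = 1.058546 rad; t = (φ − α + p/2) mod 2π = 0.200550 rad, q = (β − α − t + p) mod 2π = 1.427706 rad → L = 3.72·(0.200550 + 5.085753 + 1.427706) = 3.72·6.714010 = 24.976116 m
Shortest: LRL with L = 24.976116 m ≈ 24.9761 m

24.9761 m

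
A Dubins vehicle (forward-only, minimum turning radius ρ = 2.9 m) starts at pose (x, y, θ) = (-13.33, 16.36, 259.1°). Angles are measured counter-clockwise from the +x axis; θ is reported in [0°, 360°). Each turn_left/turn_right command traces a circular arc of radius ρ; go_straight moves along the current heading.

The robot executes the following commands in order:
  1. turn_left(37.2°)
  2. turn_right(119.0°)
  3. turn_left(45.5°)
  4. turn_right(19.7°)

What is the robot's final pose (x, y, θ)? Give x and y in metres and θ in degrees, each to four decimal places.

(-18.7581, 9.0364, 203.1000°)

set_pose: (x, y, θ) = (-13.3300, 16.3600, 259.1000°), ρ = 2.9
turn_left(37.2°): centre at ρ to the left, rotate +37.2° → (-13.0821, 14.5267, 296.3000°)
turn_right(119.0°): centre at ρ to the right, rotate −119.0° → (-15.8185, 10.3450, 177.3000°)
turn_left(45.5°): centre at ρ to the left, rotate +45.5° → (-17.9255, 9.5761, 222.8000°)
turn_right(19.7°): centre at ρ to the right, rotate −19.7° → (-18.7581, 9.0364, 203.1000°)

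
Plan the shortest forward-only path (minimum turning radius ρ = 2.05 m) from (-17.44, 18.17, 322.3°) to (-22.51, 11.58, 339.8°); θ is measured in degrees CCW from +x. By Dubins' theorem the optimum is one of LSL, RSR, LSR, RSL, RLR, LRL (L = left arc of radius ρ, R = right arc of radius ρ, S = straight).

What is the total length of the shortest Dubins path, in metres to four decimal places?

14.1289 m

Let ψ = atan2(Δy, Δx) = atan2(-6.59, -5.07) = -127.5728° be the start→goal bearing.
Normalize: d = |goal − start| / ρ = 8.314626/2.05 = 4.055915, α = (θ_start − ψ) mod 360° = 89.8728° = 1.568576 rad, β = (θ_goal − ψ) mod 360° = 107.3728° = 1.874009 rad.
Common terms: sin α = 0.999998, cos α = 0.002220, sin β = 0.954382, cos β = -0.298588, cos(α−β) = 0.953717, d² = 16.450446. Work in radians in the unit-radius frame; every candidate has L = ρ·(t + p + q).
LSL: p² = 2 + d² − 2cos(α−β) + 2d(sin α − sin β) = 16.913036; p = √p² = 4.112546; φ = atan2(cos β − cos α, d + sin α − sin β) = -0.073209 rad; t = (φ − α) mod 2π = 4.641400 rad, q = (β − φ) mod 2π = 1.947218 rad → L = 2.05·(4.641400 + 4.112546 + 1.947218) = 2.05·10.701164 = 21.937386 m
RSR: p² = 2 + d² − 2cos(α−β) + 2d(sin β − sin α) = 16.172989; p = √p² = 4.021565; φ = atan2(cos α − cos β, d − sin α + sin β) = 0.074869 rad; t = (α − φ) mod 2π = 1.493708 rad, q = (φ − β) mod 2π = 4.484045 rad → L = 2.05·(1.493708 + 4.021565 + 4.484045) = 2.05·9.999318 = 20.498602 m
LSR: p² = d² − 2 + 2cos(α−β) + 2d(sin α + sin β) = 32.211476; p = √p² = 5.675516; φ = atan2(−cos α − cos β, d + sin α + sin β) − atan2(−2, p) = 0.388073 rad; t = (φ − α) mod 2π = 5.102682 rad, q = (φ − β) mod 2π = 4.797250 rad → L = 2.05·(5.102682 + 5.675516 + 4.797250) = 2.05·15.575448 = 31.929668 m
RSL: p² = d² − 2 + 2cos(α−β) − 2d(sin α + sin β) = 0.504284; p = √p² = 0.710129; φ = atan2(cos α + cos β, d − sin α − sin β) − atan2(2, p) = -1.369717 rad; t = (α − φ) mod 2π = 2.938293 rad, q = (β − φ) mod 2π = 3.243726 rad → L = 2.05·(2.938293 + 0.710129 + 3.243726) = 2.05·6.892148 = 14.128904 m
RLR: c = (6 − d² + 2cos(α−β) + 2d(sin α − sin β))/8 = -1.021624, |c| > 1 → infeasible
LRL: c = (6 − d² + 2cos(α−β) − 2d(sin α − sin β))/8 = -1.114129, |c| > 1 → infeasible
Shortest: RSL with L = 14.128904 m ≈ 14.1289 m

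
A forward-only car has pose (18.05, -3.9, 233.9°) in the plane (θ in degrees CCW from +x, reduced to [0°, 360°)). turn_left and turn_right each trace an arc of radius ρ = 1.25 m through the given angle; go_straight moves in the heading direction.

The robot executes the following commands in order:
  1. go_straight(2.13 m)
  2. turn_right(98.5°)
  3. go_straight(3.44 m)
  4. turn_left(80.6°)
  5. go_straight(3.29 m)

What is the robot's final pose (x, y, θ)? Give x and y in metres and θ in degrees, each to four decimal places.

set_pose: (x, y, θ) = (18.0500, -3.9000, 233.9000°), ρ = 1.25
go_straight(2.13): x += 2.13·cos θ, y += 2.13·sin θ → (16.7950, -5.6210, 233.9000°)
turn_right(98.5°): centre at ρ to the right, rotate −98.5° → (14.9073, -5.7746, 135.4000°)
go_straight(3.44): x += 3.44·cos θ, y += 3.44·sin θ → (12.4580, -3.3591, 135.4000°)
turn_left(80.6°): centre at ρ to the left, rotate +80.6° → (10.8455, -3.2379, 216.0000°)
go_straight(3.29): x += 3.29·cos θ, y += 3.29·sin θ → (8.1839, -5.1717, 216.0000°)

(8.1839, -5.1717, 216.0000°)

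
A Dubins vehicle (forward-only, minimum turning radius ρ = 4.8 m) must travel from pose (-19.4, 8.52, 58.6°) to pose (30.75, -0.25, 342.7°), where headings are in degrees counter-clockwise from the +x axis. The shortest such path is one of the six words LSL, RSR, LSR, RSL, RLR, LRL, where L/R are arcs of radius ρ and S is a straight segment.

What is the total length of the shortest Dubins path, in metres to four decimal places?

52.2847 m

Let ψ = atan2(Δy, Δx) = atan2(-8.77, 50.15) = -9.9193° be the start→goal bearing.
Normalize: d = |goal − start| / ρ = 50.911054/4.8 = 10.606470, α = (θ_start − ψ) mod 360° = 68.5193° = 1.195888 rad, β = (θ_goal − ψ) mod 360° = 352.6193° = 6.154368 rad.
Common terms: sin α = 0.930541, cos α = 0.366188, sin β = -0.128461, cos β = 0.991715, cos(α−β) = 0.243615, d² = 112.497196. Work in radians in the unit-radius frame; every candidate has L = ρ·(t + p + q).
LSL: p² = 2 + d² − 2cos(α−β) + 2d(sin α − sin β) = 136.474518; p = √p² = 11.682231; φ = atan2(cos β − cos α, d + sin α − sin β) = 0.053571 rad; t = (φ − α) mod 2π = 5.140868 rad, q = (β − φ) mod 2π = 6.100797 rad → L = 4.8·(5.140868 + 11.682231 + 6.100797) = 4.8·22.923897 = 110.034704 m
RSR: p² = 2 + d² − 2cos(α−β) + 2d(sin β − sin α) = 91.545414; p = √p² = 9.567937; φ = atan2(cos α − cos β, d − sin α + sin β) = -0.065424 rad; t = (α − φ) mod 2π = 1.261312 rad, q = (φ − β) mod 2π = 0.063393 rad → L = 4.8·(1.261312 + 9.567937 + 0.063393) = 4.8·10.892642 = 52.284680 m
LSR: p² = d² − 2 + 2cos(α−β) + 2d(sin α + sin β) = 127.998897; p = √p² = 11.313660; φ = atan2(−cos α − cos β, d + sin α + sin β) − atan2(−2, p) = 0.056502 rad; t = (φ − α) mod 2π = 5.143800 rad, q = (φ − β) mod 2π = 0.185319 rad → L = 4.8·(5.143800 + 11.313660 + 0.185319) = 4.8·16.642779 = 79.885339 m
RSL: p² = d² − 2 + 2cos(α−β) − 2d(sin α + sin β) = 93.969956; p = √p² = 9.693810; φ = atan2(cos α + cos β, d − sin α − sin β) − atan2(2, p) = -0.065838 rad; t = (α − φ) mod 2π = 1.261726 rad, q = (β − φ) mod 2π = 6.220207 rad → L = 4.8·(1.261726 + 9.693810 + 6.220207) = 4.8·17.175743 = 82.443566 m
RLR: c = (6 − d² + 2cos(α−β) + 2d(sin α − sin β))/8 = -10.443177, |c| > 1 → infeasible
LRL: c = (6 − d² + 2cos(α−β) − 2d(sin α − sin β))/8 = -16.059315, |c| > 1 → infeasible
Shortest: RSR with L = 52.284680 m ≈ 52.2847 m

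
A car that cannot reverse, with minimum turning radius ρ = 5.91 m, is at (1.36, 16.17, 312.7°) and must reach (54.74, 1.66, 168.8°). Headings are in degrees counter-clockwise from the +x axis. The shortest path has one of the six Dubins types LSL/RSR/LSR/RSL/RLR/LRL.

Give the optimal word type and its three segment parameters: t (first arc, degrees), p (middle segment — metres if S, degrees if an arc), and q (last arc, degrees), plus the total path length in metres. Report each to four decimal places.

Let ψ = atan2(Δy, Δx) = atan2(-14.51, 53.38) = -15.2070° be the start→goal bearing.
Normalize: d = |goal − start| / ρ = 55.316946/5.91 = 9.359889, α = (θ_start − ψ) mod 360° = 327.9070° = 5.723056 rad, β = (θ_goal − ψ) mod 360° = 184.0070° = 3.211528 rad.
Common terms: sin α = -0.531295, cos α = 0.847187, sin β = -0.069878, cos β = -0.997556, cos(α−β) = -0.807990, d² = 87.607528. Work in radians in the unit-radius frame; every candidate has L = ρ·(t + p + q).
LSL: p² = 2 + d² − 2cos(α−β) + 2d(sin α − sin β) = 82.585872; p = √p² = 9.087677; φ = atan2(cos β − cos α, d + sin α − sin β) = -0.204414 rad; t = (φ − α) mod 2π = 0.355715 rad, q = (β − φ) mod 2π = 3.415942 rad → L = 5.91·(0.355715 + 9.087677 + 3.415942) = 5.91·12.859333 = 75.998661 m
RSR: p² = 2 + d² − 2cos(α−β) + 2d(sin β − sin α) = 99.861144; p = √p² = 9.993055; φ = atan2(cos α − cos β, d − sin α + sin β) = 0.185667 rad; t = (α − φ) mod 2π = 5.537389 rad, q = (φ − β) mod 2π = 3.257325 rad → L = 5.91·(5.537389 + 9.993055 + 3.257325) = 5.91·18.787769 = 111.035714 m
LSR: p² = d² − 2 + 2cos(α−β) + 2d(sin α + sin β) = 72.737716; p = √p² = 8.528641; φ = atan2(−cos α − cos β, d + sin α + sin β) − atan2(−2, p) = 0.247508 rad; t = (φ − α) mod 2π = 0.807637 rad, q = (φ − β) mod 2π = 3.319166 rad → L = 5.91·(0.807637 + 8.528641 + 3.319166) = 5.91·12.655444 = 74.793673 m
RSL: p² = d² − 2 + 2cos(α−β) − 2d(sin α + sin β) = 95.245380; p = √p² = 9.759374; φ = atan2(cos α + cos β, d − sin α − sin β) − atan2(2, p) = -0.217227 rad; t = (α − φ) mod 2π = 5.940283 rad, q = (β − φ) mod 2π = 3.428755 rad → L = 5.91·(5.940283 + 9.759374 + 3.428755) = 5.91·19.128412 = 113.048915 m
RLR: c = (6 − d² + 2cos(α−β) + 2d(sin α − sin β))/8 = -11.482643, |c| > 1 → infeasible
LRL: c = (6 − d² + 2cos(α−β) − 2d(sin α − sin β))/8 = -9.323234, |c| > 1 → infeasible
Shortest: LSR with L = 74.793673 m ≈ 74.7937 m
Convert LSR to answer units (arcs ×180/π): t = 0.807637·180/π = 46.2742°, p = ρ·p = 5.91·8.528641 = 50.4043 m, q = 3.319166·180/π = 190.1742°, L = 74.7937 m.

LSR: t = 46.2742°, p = 50.4043 m, q = 190.1742°, L = 74.7937 m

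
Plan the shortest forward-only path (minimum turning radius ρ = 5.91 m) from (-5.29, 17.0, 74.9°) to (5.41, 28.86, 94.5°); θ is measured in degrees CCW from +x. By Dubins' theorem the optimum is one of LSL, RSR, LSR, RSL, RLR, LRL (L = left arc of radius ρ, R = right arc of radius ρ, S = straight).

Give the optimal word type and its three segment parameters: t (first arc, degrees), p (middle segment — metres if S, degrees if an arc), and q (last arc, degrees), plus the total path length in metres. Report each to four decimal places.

RSL: t = 46.6498°, p = 5.3320 m, q = 66.2498°, L = 16.9775 m

Let ψ = atan2(Δy, Δx) = atan2(11.86, 10.70) = 47.9435° be the start→goal bearing.
Normalize: d = |goal − start| / ρ = 15.973403/5.91 = 2.702775, α = (θ_start − ψ) mod 360° = 26.9565° = 0.470480 rad, β = (θ_goal − ψ) mod 360° = 46.5565° = 0.812565 rad.
Common terms: sin α = 0.453314, cos α = 0.891351, sin β = 0.726053, cos β = 0.687639, cos(α−β) = 0.942057, d² = 7.304995. Work in radians in the unit-radius frame; every candidate has L = ρ·(t + p + q).
LSL: p² = 2 + d² − 2cos(α−β) + 2d(sin α − sin β) = 5.946577; p = √p² = 2.438560; φ = atan2(cos β − cos α, d + sin α − sin β) = -0.083635 rad; t = (φ − α) mod 2π = 5.729070 rad, q = (β − φ) mod 2π = 0.896200 rad → L = 5.91·(5.729070 + 2.438560 + 0.896200) = 5.91·9.063830 = 53.567237 m
RSR: p² = 2 + d² − 2cos(α−β) + 2d(sin β − sin α) = 8.895184; p = √p² = 2.982479; φ = atan2(cos α − cos β, d − sin α + sin β) = 0.068356 rad; t = (α − φ) mod 2π = 0.402124 rad, q = (φ − β) mod 2π = 5.538977 rad → L = 5.91·(0.402124 + 2.982479 + 5.538977) = 5.91·8.923580 = 52.738359 m
LSR: p² = d² − 2 + 2cos(α−β) + 2d(sin α + sin β) = 13.564242; p = √p² = 3.682966; φ = atan2(−cos α − cos β, d + sin α + sin β) − atan2(−2, p) = 0.111189 rad; t = (φ − α) mod 2π = 5.923894 rad, q = (φ − β) mod 2π = 5.581809 rad → L = 5.91·(5.923894 + 3.682966 + 5.581809) = 5.91·15.188669 = 89.765035 m
RSL: p² = d² − 2 + 2cos(α−β) − 2d(sin α + sin β) = 0.813978; p = √p² = 0.902208; φ = atan2(cos α + cos β, d − sin α − sin β) − atan2(2, p) = -0.343713 rad; t = (α − φ) mod 2π = 0.814193 rad, q = (β − φ) mod 2π = 1.156278 rad → L = 5.91·(0.814193 + 0.902208 + 1.156278) = 5.91·2.872679 = 16.977530 m
RLR: c = (6 − d² + 2cos(α−β) + 2d(sin α − sin β))/8 = -0.111898; p = 2π − arccos c = 4.600256 rad; φ = atan2(cos α − cos β, d − sin α + sin β) = 0.068356 rad; t = (α − φ + p/2) mod 2π = 2.702252 rad, q = (α − β − t + p) mod 2π = 1.555919 rad → L = 5.91·(2.702252 + 4.600256 + 1.555919) = 5.91·8.858428 = 52.353308 m
LRL: c = (6 − d² + 2cos(α−β) − 2d(sin α − sin β))/8 = 0.256678; p = 2π − arccos c = 4.971972 rad; φ = atan2(cos β − cos α, d + sin α − sin β) = -0.083635 rad; t = (φ − α + p/2) mod 2π = 1.931871 rad, q = (β − α − t + p) mod 2π = 3.382186 rad → L = 5.91·(1.931871 + 4.971972 + 3.382186) = 5.91·10.286029 = 60.790433 m
Shortest: RSL with L = 16.977530 m ≈ 16.9775 m
Convert RSL to answer units (arcs ×180/π): t = 0.814193·180/π = 46.6498°, p = ρ·p = 5.91·0.902208 = 5.3320 m, q = 1.156278·180/π = 66.2498°, L = 16.9775 m.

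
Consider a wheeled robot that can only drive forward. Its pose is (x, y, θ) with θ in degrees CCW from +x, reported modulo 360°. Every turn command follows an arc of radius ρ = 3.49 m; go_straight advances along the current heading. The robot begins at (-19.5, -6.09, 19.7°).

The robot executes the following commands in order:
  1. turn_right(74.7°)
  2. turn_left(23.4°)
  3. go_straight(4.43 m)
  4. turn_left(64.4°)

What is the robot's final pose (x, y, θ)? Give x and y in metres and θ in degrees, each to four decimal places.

set_pose: (x, y, θ) = (-19.5000, -6.0900, 19.7000°), ρ = 3.49
turn_right(74.7°): centre at ρ to the right, rotate −74.7° → (-15.4647, -7.3740, -55.0000° ≡ 305.0000°)
turn_left(23.4°): centre at ρ to the left, rotate +23.4° → (-14.4346, -8.3447, 328.4000°)
go_straight(4.43): x += 4.43·cos θ, y += 4.43·sin θ → (-10.6614, -10.6660, 328.4000°)
turn_left(64.4°): centre at ρ to the left, rotate +64.4° → (-6.9421, -10.6270, 392.8000° ≡ 32.8000°)

(-6.9421, -10.6270, 32.8000°)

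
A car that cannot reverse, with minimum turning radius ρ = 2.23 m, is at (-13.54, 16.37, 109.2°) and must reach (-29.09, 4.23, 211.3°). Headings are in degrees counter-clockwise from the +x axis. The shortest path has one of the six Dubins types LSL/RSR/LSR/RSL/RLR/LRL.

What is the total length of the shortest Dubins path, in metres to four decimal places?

Let ψ = atan2(Δy, Δx) = atan2(-12.14, -15.55) = -142.0206° be the start→goal bearing.
Normalize: d = |goal − start| / ρ = 19.727699/2.23 = 8.846502, α = (θ_start − ψ) mod 360° = 251.2206° = 4.384626 rad, β = (θ_goal − ψ) mod 360° = 353.3206° = 6.166607 rad.
Common terms: sin α = -0.946765, cos α = -0.321926, sin β = -0.116314, cos β = 0.993212, cos(α−β) = -0.209619, d² = 78.260592. Work in radians in the unit-radius frame; every candidate has L = ρ·(t + p + q).
LSL: p² = 2 + d² − 2cos(α−β) + 2d(sin α − sin β) = 65.986659; p = √p² = 8.123217; φ = atan2(cos β − cos α, d + sin α − sin β) = 0.162614 rad; t = (φ − α) mod 2π = 2.061173 rad, q = (β − φ) mod 2π = 6.003993 rad → L = 2.23·(2.061173 + 8.123217 + 6.003993) = 2.23·16.188384 = 36.100096 m
RSR: p² = 2 + d² − 2cos(α−β) + 2d(sin β − sin α) = 95.373001; p = √p² = 9.765910; φ = atan2(cos α − cos β, d − sin α + sin β) = -0.135077 rad; t = (α − φ) mod 2π = 4.519703 rad, q = (φ − β) mod 2π = 6.264687 rad → L = 2.23·(4.519703 + 9.765910 + 6.264687) = 2.23·20.550300 = 45.827168 m
LSR: p² = d² − 2 + 2cos(α−β) + 2d(sin α + sin β) = 57.032296; p = √p² = 7.551973; φ = atan2(−cos α − cos β, d + sin α + sin β) − atan2(−2, p) = 0.172855 rad; t = (φ − α) mod 2π = 2.071414 rad, q = (φ − β) mod 2π = 0.289433 rad → L = 2.23·(2.071414 + 7.551973 + 0.289433) = 2.23·9.912821 = 22.105590 m
RSL: p² = d² − 2 + 2cos(α−β) − 2d(sin α + sin β) = 94.650415; p = √p² = 9.728844; φ = atan2(cos α + cos β, d − sin α − sin β) − atan2(2, p) = -0.135112 rad; t = (α − φ) mod 2π = 4.519738 rad, q = (β − φ) mod 2π = 0.018534 rad → L = 2.23·(4.519738 + 9.728844 + 0.018534) = 2.23·14.267116 = 31.815670 m
RLR: c = (6 − d² + 2cos(α−β) + 2d(sin α − sin β))/8 = -10.921625, |c| > 1 → infeasible
LRL: c = (6 − d² + 2cos(α−β) − 2d(sin α − sin β))/8 = -7.248332, |c| > 1 → infeasible
Shortest: LSR with L = 22.105590 m ≈ 22.1056 m

22.1056 m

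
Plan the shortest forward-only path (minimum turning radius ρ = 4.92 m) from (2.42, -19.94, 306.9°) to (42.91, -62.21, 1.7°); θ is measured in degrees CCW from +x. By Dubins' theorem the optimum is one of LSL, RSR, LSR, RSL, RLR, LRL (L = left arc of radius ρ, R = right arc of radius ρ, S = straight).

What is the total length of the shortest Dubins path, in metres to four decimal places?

59.0219 m

Let ψ = atan2(Δy, Δx) = atan2(-42.27, 40.49) = -46.2321° be the start→goal bearing.
Normalize: d = |goal − start| / ρ = 58.533691/4.92 = 11.897092, α = (θ_start − ψ) mod 360° = 353.1321° = 6.163318 rad, β = (θ_goal − ψ) mod 360° = 47.9321° = 0.836573 rad.
Common terms: sin α = -0.119580, cos α = 0.992825, sin β = 0.742352, cos β = 0.670010, cos(α−β) = 0.576432, d² = 141.540791. Work in radians in the unit-radius frame; every candidate has L = ρ·(t + p + q).
LSL: p² = 2 + d² − 2cos(α−β) + 2d(sin α − sin β) = 121.878963; p = √p² = 11.039881; φ = atan2(cos β − cos α, d + sin α − sin β) = -0.029245 rad; t = (φ − α) mod 2π = 0.090622 rad, q = (β − φ) mod 2π = 0.865818 rad → L = 4.92·(0.090622 + 11.039881 + 0.865818) = 4.92·11.996321 = 59.021899 m
RSR: p² = 2 + d² − 2cos(α−β) + 2d(sin β − sin α) = 162.896890; p = √p² = 12.763107; φ = atan2(cos α − cos β, d − sin α + sin β) = 0.025295 rad; t = (α − φ) mod 2π = 6.138023 rad, q = (φ − β) mod 2π = 5.471907 rad → L = 4.92·(6.138023 + 12.763107 + 5.471907) = 4.92·24.373037 = 119.915341 m
LSR: p² = d² − 2 + 2cos(α−β) + 2d(sin α + sin β) = 155.511994; p = √p² = 12.470445; φ = atan2(−cos α − cos β, d + sin α + sin β) − atan2(−2, p) = 0.026982 rad; t = (φ − α) mod 2π = 0.146849 rad, q = (φ − β) mod 2π = 5.473594 rad → L = 4.92·(0.146849 + 12.470445 + 5.473594) = 4.92·18.090888 = 89.007168 m
RSL: p² = d² − 2 + 2cos(α−β) − 2d(sin α + sin β) = 125.875317; p = √p² = 11.219417; φ = atan2(cos α + cos β, d − sin α − sin β) − atan2(2, p) = -0.029976 rad; t = (α − φ) mod 2π = 6.193295 rad, q = (β − φ) mod 2π = 0.866550 rad → L = 4.92·(6.193295 + 11.219417 + 0.866550) = 4.92·18.279261 = 89.933966 m
RLR: c = (6 − d² + 2cos(α−β) + 2d(sin α − sin β))/8 = -19.362111, |c| > 1 → infeasible
LRL: c = (6 − d² + 2cos(α−β) − 2d(sin α − sin β))/8 = -14.234870, |c| > 1 → infeasible
Shortest: LSL with L = 59.021899 m ≈ 59.0219 m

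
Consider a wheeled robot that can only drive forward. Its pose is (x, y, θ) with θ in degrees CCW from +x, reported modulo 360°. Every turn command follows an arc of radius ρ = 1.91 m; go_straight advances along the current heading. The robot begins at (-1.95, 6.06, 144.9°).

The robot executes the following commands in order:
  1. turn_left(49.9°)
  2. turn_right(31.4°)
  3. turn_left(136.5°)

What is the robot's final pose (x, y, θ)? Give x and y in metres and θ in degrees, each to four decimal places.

set_pose: (x, y, θ) = (-1.9500, 6.0600, 144.9000°), ρ = 1.91
turn_left(49.9°): centre at ρ to the left, rotate +49.9° → (-3.5362, 6.3440, 194.8000°)
turn_right(31.4°): centre at ρ to the right, rotate −31.4° → (-4.5697, 6.3602, 163.4000°)
turn_left(136.5°): centre at ρ to the left, rotate +136.5° → (-6.7712, 3.5777, 299.9000°)

(-6.7712, 3.5777, 299.9000°)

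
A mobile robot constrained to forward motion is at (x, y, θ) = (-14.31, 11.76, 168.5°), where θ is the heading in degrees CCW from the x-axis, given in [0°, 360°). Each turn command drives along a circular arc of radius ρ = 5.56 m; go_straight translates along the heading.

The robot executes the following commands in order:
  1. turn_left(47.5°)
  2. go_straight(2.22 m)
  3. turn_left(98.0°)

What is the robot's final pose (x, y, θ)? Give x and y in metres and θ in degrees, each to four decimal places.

(-21.2140, 1.1444, 314.0000°)

set_pose: (x, y, θ) = (-14.3100, 11.7600, 168.5000°), ρ = 5.56
turn_left(47.5°): centre at ρ to the left, rotate +47.5° → (-18.6866, 10.8098, 216.0000°)
go_straight(2.22): x += 2.22·cos θ, y += 2.22·sin θ → (-20.4826, 9.5049, 216.0000°)
turn_left(98.0°): centre at ρ to the left, rotate +98.0° → (-21.2140, 1.1444, 314.0000°)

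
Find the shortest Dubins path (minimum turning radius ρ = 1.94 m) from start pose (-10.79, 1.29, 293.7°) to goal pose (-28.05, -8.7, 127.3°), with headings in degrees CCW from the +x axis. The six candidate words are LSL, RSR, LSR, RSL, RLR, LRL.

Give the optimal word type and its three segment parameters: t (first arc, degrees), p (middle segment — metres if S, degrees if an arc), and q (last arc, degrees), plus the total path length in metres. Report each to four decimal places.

Let ψ = atan2(Δy, Δx) = atan2(-9.99, -17.26) = -149.9380° be the start→goal bearing.
Normalize: d = |goal − start| / ρ = 19.942610/1.94 = 10.279696, α = (θ_start − ψ) mod 360° = 83.6380° = 1.459758 rad, β = (θ_goal − ψ) mod 360° = 277.2380° = 4.838715 rad.
Common terms: sin α = 0.993842, cos α = 0.110811, sin β = -0.992031, cos β = 0.125991, cos(α−β) = -0.971961, d² = 105.672149. Work in radians in the unit-radius frame; every candidate has L = ρ·(t + p + q).
LSL: p² = 2 + d² − 2cos(α−β) + 2d(sin α − sin β) = 150.444412; p = √p² = 12.265578; φ = atan2(cos β − cos α, d + sin α − sin β) = 0.001238 rad; t = (φ − α) mod 2π = 4.824665 rad, q = (β − φ) mod 2π = 4.837478 rad → L = 1.94·(4.824665 + 12.265578 + 4.837478) = 1.94·21.927721 = 42.539779 m
RSR: p² = 2 + d² − 2cos(α−β) + 2d(sin β − sin α) = 68.787730; p = √p² = 8.293837; φ = atan2(cos α − cos β, d − sin α + sin β) = -0.001830 rad; t = (α − φ) mod 2π = 1.461588 rad, q = (φ − β) mod 2π = 1.442640 rad → L = 1.94·(1.461588 + 8.293837 + 1.442640) = 1.94·11.198065 = 21.724246 m
LSR: p² = d² − 2 + 2cos(α−β) + 2d(sin α + sin β) = 101.765442; p = √p² = 10.087886; φ = atan2(−cos α − cos β, d + sin α + sin β) − atan2(−2, p) = 0.172692 rad; t = (φ − α) mod 2π = 4.996119 rad, q = (φ − β) mod 2π = 1.617162 rad → L = 1.94·(4.996119 + 10.087886 + 1.617162) = 1.94·16.701167 = 32.400265 m
RSL: p² = d² − 2 + 2cos(α−β) − 2d(sin α + sin β) = 101.691012; p = √p² = 10.084196; φ = atan2(cos α + cos β, d − sin α − sin β) − atan2(2, p) = -0.172754 rad; t = (α − φ) mod 2π = 1.632511 rad, q = (β − φ) mod 2π = 5.011469 rad → L = 1.94·(1.632511 + 10.084196 + 5.011469) = 1.94·16.728176 = 32.452662 m
RLR: c = (6 − d² + 2cos(α−β) + 2d(sin α − sin β))/8 = -7.598466, |c| > 1 → infeasible
LRL: c = (6 − d² + 2cos(α−β) − 2d(sin α − sin β))/8 = -17.805552, |c| > 1 → infeasible
Shortest: RSR with L = 21.724246 m ≈ 21.7242 m
Convert RSR to answer units (arcs ×180/π): t = 1.461588·180/π = 83.7428°, p = ρ·p = 1.94·8.293837 = 16.0900 m, q = 1.442640·180/π = 82.6572°, L = 21.7242 m.

RSR: t = 83.7428°, p = 16.0900 m, q = 82.6572°, L = 21.7242 m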